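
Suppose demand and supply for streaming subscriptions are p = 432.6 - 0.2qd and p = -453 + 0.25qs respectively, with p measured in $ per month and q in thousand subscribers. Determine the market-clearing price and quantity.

p* = 39, q* = 1968

Solving each curve for q: qd = 2163 - 5p and qs = 1812 + 4p.
The market clears where 2163 - 5p = 1812 + 4p. Rearranging, 9p = 351, hence p* = 39.
From the demand curve, q* = 2163 - 5(39) = 1968.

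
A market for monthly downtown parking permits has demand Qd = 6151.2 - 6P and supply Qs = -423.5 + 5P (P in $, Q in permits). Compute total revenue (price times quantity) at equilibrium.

Equating demand and supply, 6151.2 - 6P = -423.5 + 5P gives 11P = 6574.7, so P* = 597.7.
Plugging P* into demand: Q* = 6151.2 - 6(597.7) = 2565.
Total revenue = P* × Q* = 597.7 × 2565 = 1533100.5.

Total revenue = 1533100.5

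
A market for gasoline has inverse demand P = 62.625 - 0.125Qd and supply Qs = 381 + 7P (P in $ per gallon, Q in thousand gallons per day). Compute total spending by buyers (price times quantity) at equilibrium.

Total spending by buyers = 3496

Solving each curve for Q: Qd = 501 - 8P.
Equating demand and supply, 501 - 8P = 381 + 7P gives 15P = 120, so P* = 8.
Substitute back: Q* = 501 - 8(8) = 437.
Total spending by buyers = P* × Q* = 8 × 437 = 3496.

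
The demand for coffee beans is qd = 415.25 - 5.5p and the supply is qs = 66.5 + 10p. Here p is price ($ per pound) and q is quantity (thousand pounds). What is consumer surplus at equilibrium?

Consumer surplus = 7724.75

The market clears where 415.25 - 5.5p = 66.5 + 10p. Rearranging, 15.5p = 348.75, hence p* = 22.5.
Plugging p* into demand: q* = 415.25 - 5.5(22.5) = 291.5.
Demand choke price (qd = 0): p = 415.25/5.5 = 75.5. Consumer surplus = ½ × (75.5 - 22.5) × 291.5 = 7724.75.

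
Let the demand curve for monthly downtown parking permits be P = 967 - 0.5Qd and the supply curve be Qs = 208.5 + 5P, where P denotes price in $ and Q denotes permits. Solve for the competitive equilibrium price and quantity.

In direct form, Qd = 1934 - 2P.
Set Qd = Qs: 1934 - 2P = 208.5 + 5P, so 1725.5 = 7P and P* = 246.5.
Substitute back: Q* = 1934 - 2(246.5) = 1441.

P* = 246.5, Q* = 1441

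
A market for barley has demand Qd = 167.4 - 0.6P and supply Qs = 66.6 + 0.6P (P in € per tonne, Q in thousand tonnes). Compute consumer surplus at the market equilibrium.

Consumer surplus = 11407.5

The market clears where 167.4 - 0.6P = 66.6 + 0.6P. Rearranging, 1.2P = 100.8, hence P* = 84.
Plugging P* into demand: Q* = 167.4 - 0.6(84) = 117.
Demand choke price (Qd = 0): P = 167.4/0.6 = 279. Consumer surplus = ½ × (279 - 84) × 117 = 11407.5.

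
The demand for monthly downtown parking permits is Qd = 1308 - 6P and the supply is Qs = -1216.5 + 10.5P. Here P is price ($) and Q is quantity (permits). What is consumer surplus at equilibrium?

Consumer surplus = 12675

Equating demand and supply, 1308 - 6P = -1216.5 + 10.5P gives 16.5P = 2524.5, so P* = 153.
Plugging P* into demand: Q* = 1308 - 6(153) = 390.
Demand choke price (Qd = 0): P = 1308/6 = 218. Consumer surplus = ½ × (218 - 153) × 390 = 12675.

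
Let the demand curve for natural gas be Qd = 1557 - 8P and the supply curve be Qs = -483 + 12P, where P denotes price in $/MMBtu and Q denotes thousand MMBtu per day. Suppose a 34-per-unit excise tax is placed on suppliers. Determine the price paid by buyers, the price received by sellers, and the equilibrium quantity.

P_b = 122.4, P_s = 88.4, Q = 577.8

The tax drives a wedge P_b - P_s = 34. Substituting P_s = P_b - 34 into supply: Qs = -891 + 12P_b.
Equate demand and the shifted supply: 1557 - 8P_b = -891 + 12P_b, giving 20P_b = 2448, so P_b = 122.4.
So P_s = 88.4 and the quantity traded is Q = 1557 - 8(122.4) = 577.8.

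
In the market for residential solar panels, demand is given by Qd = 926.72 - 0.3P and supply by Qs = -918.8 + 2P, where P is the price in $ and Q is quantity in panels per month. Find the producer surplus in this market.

At equilibrium Qd = Qs, so 926.72 - 0.3P = -918.8 + 2P; collecting terms, 1845.52 = 2.3P and P* = 802.4.
Plugging P* into demand: Q* = 926.72 - 0.3(802.4) = 686.
Supply choke price (Qs = 0): P = 459.4. Producer surplus = ½ × (802.4 - 459.4) × 686 = 117649.

Producer surplus = 117649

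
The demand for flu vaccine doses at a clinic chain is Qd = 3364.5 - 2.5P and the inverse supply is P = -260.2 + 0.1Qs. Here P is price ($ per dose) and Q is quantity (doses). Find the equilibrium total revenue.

Inverting to quantity form: Qs = 2602 + 10P.
At equilibrium Qd = Qs, so 3364.5 - 2.5P = 2602 + 10P; collecting terms, 762.5 = 12.5P and P* = 61.
From the demand curve, Q* = 3364.5 - 2.5(61) = 3212.
Total revenue = P* × Q* = 61 × 3212 = 195932.

Total revenue = 195932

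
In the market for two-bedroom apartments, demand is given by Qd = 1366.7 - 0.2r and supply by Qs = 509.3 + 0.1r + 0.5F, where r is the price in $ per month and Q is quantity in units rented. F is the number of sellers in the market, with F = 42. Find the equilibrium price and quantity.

r* = 2788, Q* = 809.1

With F = 42, supply is Qs = 530.3 + 0.1r.
Equating demand and supply, 1366.7 - 0.2r = 530.3 + 0.1r gives 0.3r = 836.4, so r* = 2788.
From the demand curve, Q* = 1366.7 - 0.2(2788) = 809.1.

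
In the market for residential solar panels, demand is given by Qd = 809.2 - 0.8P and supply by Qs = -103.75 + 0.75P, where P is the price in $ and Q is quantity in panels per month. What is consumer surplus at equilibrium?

At equilibrium Qd = Qs, so 809.2 - 0.8P = -103.75 + 0.75P; collecting terms, 912.95 = 1.55P and P* = 589.
Substitute back: Q* = 809.2 - 0.8(589) = 338.
Demand choke price (Qd = 0): P = 809.2/0.8 = 1011.5. Consumer surplus = ½ × (1011.5 - 589) × 338 = 71402.5.

Consumer surplus = 71402.5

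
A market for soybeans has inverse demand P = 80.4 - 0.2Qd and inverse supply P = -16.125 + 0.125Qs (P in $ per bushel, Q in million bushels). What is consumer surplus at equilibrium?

Consumer surplus = 8820.9

Solving each curve for Q: Qd = 402 - 5P and Qs = 129 + 8P.
At equilibrium Qd = Qs, so 402 - 5P = 129 + 8P; collecting terms, 273 = 13P and P* = 21.
From the demand curve, Q* = 402 - 5(21) = 297.
Demand choke price (Qd = 0): P = 402/5 = 80.4. Consumer surplus = ½ × (80.4 - 21) × 297 = 8820.9.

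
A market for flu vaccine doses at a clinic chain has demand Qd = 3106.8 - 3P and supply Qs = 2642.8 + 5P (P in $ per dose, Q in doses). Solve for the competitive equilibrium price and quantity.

P* = 58, Q* = 2932.8

At equilibrium Qd = Qs, so 3106.8 - 3P = 2642.8 + 5P; collecting terms, 464 = 8P and P* = 58.
Substitute back: Q* = 3106.8 - 3(58) = 2932.8.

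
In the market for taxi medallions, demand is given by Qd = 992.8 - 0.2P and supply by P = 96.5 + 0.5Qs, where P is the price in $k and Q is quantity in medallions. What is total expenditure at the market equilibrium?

Total expenditure = 477015

Inverting to quantity form: Qs = -193 + 2P.
The market clears where 992.8 - 0.2P = -193 + 2P. Rearranging, 2.2P = 1185.8, hence P* = 539.
Plugging P* into demand: Q* = 992.8 - 0.2(539) = 885.
Total expenditure = P* × Q* = 539 × 885 = 477015.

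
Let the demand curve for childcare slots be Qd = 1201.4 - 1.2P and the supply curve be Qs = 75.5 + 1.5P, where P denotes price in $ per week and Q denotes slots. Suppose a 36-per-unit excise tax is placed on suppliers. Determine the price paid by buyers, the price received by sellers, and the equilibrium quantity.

Suppliers keep P_s = P_b - 36 per unit, so supply in terms of the buyer price is Qs = 21.5 + 1.5P_b.
Set Qd = Qs: 1201.4 - 1.2P_b = 21.5 + 1.5P_b, so 1179.9 = 2.7P_b and P_b = 437.
Then P_s = 437 - 36 = 401 and Q = 1201.4 - 1.2(437) = 677.

P_b = 437, P_s = 401, Q = 677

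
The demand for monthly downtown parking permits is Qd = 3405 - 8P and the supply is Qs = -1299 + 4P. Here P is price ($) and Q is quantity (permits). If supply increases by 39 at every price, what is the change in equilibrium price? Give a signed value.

ΔP = -3.25

Set Qd = Qs: 3405 - 8P = -1299 + 4P, so 4704 = 12P and P* = 392.
From the demand curve, Q* = 3405 - 8(392) = 269.
After the shift, supply is Qs = -1260 + 4P.
New equilibrium: 4665 = 12P, so P = 388.75 and Q = 295.
ΔP = 388.75 - 392 = -3.25.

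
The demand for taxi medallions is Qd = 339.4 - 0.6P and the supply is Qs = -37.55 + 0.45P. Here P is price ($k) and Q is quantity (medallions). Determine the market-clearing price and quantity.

P* = 359, Q* = 124

At equilibrium Qd = Qs, so 339.4 - 0.6P = -37.55 + 0.45P; collecting terms, 376.95 = 1.05P and P* = 359.
Then Q* = 339.4 - 0.6(359) = 124.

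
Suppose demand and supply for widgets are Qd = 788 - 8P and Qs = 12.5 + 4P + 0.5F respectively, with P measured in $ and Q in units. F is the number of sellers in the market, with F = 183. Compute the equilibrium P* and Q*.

P* = 57, Q* = 332

With F = 183, supply is Qs = 104 + 4P.
Equating demand and supply, 788 - 8P = 104 + 4P gives 12P = 684, so P* = 57.
Substitute back: Q* = 788 - 8(57) = 332.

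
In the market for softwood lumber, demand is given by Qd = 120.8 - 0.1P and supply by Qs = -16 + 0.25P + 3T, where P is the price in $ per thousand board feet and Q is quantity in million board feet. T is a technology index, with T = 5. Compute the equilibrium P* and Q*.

With T = 5, supply is Qs = -1 + 0.25P.
At equilibrium Qd = Qs, so 120.8 - 0.1P = -1 + 0.25P; collecting terms, 121.8 = 0.35P and P* = 348.
From the demand curve, Q* = 120.8 - 0.1(348) = 86.

P* = 348, Q* = 86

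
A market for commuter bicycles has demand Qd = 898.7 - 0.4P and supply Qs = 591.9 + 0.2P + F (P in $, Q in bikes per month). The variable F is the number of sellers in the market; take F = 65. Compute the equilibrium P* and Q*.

With F = 65, supply is Qs = 656.9 + 0.2P.
At equilibrium Qd = Qs, so 898.7 - 0.4P = 656.9 + 0.2P; collecting terms, 241.8 = 0.6P and P* = 403.
Plugging P* into demand: Q* = 898.7 - 0.4(403) = 737.5.

P* = 403, Q* = 737.5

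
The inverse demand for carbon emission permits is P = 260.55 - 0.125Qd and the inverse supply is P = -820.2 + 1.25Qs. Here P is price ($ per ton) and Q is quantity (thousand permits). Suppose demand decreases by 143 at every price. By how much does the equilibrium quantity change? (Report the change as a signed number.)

ΔQ = -13

Solving each curve for Q: Qd = 2084.4 - 8P and Qs = 656.16 + 0.8P.
At equilibrium Qd = Qs, so 2084.4 - 8P = 656.16 + 0.8P; collecting terms, 1428.24 = 8.8P and P* = 162.3.
From the demand curve, Q* = 2084.4 - 8(162.3) = 786.
After the shift, demand is Qd = 1941.4 - 8P.
The new intersection has 1285.24 = 8.8P, i.e. P = 146.05, Q = 773.
ΔQ = 773 - 786 = -13.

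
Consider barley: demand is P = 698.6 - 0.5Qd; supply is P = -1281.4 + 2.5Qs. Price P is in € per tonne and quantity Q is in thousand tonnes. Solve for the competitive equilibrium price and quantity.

P* = 368.6, Q* = 660

In direct form, Qd = 1397.2 - 2P and Qs = 512.56 + 0.4P.
Set Qd = Qs: 1397.2 - 2P = 512.56 + 0.4P, so 884.64 = 2.4P and P* = 368.6.
Substitute back: Q* = 1397.2 - 2(368.6) = 660.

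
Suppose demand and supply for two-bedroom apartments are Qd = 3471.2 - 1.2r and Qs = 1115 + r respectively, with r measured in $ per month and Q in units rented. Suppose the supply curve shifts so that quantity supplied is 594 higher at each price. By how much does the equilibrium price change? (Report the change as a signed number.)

Set Qd = Qs: 3471.2 - 1.2r = 1115 + r, so 2356.2 = 2.2r and r* = 1071.
Plugging r* into demand: Q* = 3471.2 - 1.2(1071) = 2186.
After the shift, supply is Qs = 1709 + r.
The new intersection has 1762.2 = 2.2r, i.e. r = 801, Q = 2510.
Δr = 801 - 1071 = -270.

Δr = -270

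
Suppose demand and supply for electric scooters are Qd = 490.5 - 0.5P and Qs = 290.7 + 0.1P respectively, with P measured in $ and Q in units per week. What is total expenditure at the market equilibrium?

Set Qd = Qs: 490.5 - 0.5P = 290.7 + 0.1P, so 199.8 = 0.6P and P* = 333.
Then Q* = 490.5 - 0.5(333) = 324.
Total expenditure = P* × Q* = 333 × 324 = 107892.

Total expenditure = 107892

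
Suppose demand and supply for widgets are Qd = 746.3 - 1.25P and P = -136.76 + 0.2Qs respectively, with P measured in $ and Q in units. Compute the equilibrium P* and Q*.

Inverting to quantity form: Qs = 683.8 + 5P.
At equilibrium Qd = Qs, so 746.3 - 1.25P = 683.8 + 5P; collecting terms, 62.5 = 6.25P and P* = 10.
Plugging P* into demand: Q* = 746.3 - 1.25(10) = 733.8.

P* = 10, Q* = 733.8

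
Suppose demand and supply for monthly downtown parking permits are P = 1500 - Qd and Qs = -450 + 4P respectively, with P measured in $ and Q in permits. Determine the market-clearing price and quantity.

P* = 390, Q* = 1110

In direct form, Qd = 1500 - P.
The market clears where 1500 - P = -450 + 4P. Rearranging, 5P = 1950, hence P* = 390.
Substitute back: Q* = 1500 - 390 = 1110.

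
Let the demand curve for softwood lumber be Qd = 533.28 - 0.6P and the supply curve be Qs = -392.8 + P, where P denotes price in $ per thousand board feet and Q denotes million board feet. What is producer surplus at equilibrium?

Set Qd = Qs: 533.28 - 0.6P = -392.8 + P, so 926.08 = 1.6P and P* = 578.8.
From the demand curve, Q* = 533.28 - 0.6(578.8) = 186.
Supply choke price (Qs = 0): P = 392.8. Producer surplus = ½ × (578.8 - 392.8) × 186 = 17298.

Producer surplus = 17298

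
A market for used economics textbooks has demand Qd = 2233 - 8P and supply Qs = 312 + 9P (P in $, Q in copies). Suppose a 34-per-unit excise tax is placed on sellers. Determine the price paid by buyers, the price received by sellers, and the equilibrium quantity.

P_b = 131, P_s = 97, Q = 1185

The tax drives a wedge P_b - P_s = 34. Substituting P_s = P_b - 34 into supply: Qs = 6 + 9P_b.
Set Qd = Qs: 2233 - 8P_b = 6 + 9P_b, so 2227 = 17P_b and P_b = 131.
So P_s = 97 and the quantity traded is Q = 2233 - 8(131) = 1185.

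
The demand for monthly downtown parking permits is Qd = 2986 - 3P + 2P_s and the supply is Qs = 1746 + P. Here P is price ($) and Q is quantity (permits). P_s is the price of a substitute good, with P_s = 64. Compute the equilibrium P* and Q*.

With P_s = 64, demand is Qd = 3114 - 3P.
Set Qd = Qs: 3114 - 3P = 1746 + P, so 1368 = 4P and P* = 342.
Plugging P* into demand: Q* = 3114 - 3(342) = 2088.

P* = 342, Q* = 2088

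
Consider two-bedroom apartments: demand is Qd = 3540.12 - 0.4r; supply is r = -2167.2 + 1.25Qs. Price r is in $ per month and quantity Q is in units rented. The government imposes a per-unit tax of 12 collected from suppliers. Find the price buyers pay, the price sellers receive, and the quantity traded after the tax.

In direct form, Qs = 1733.76 + 0.8r.
The tax drives a wedge r_b - r_s = 12. Substituting r_s = r_b - 12 into supply: Qs = 1724.16 + 0.8r_b.
Equate demand and the shifted supply: 3540.12 - 0.4r_b = 1724.16 + 0.8r_b, giving 1.2r_b = 1815.96, so r_b = 1513.3.
So r_s = 1501.3 and the quantity traded is Q = 3540.12 - 0.4(1513.3) = 2934.8.

r_b = 1513.3, r_s = 1501.3, Q = 2934.8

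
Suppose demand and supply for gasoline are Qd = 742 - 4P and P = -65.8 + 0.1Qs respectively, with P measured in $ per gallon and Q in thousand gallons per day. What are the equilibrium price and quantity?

Rewriting in direct form: Qs = 658 + 10P.
Set Qd = Qs: 742 - 4P = 658 + 10P, so 84 = 14P and P* = 6.
Plugging P* into demand: Q* = 742 - 4(6) = 718.

P* = 6, Q* = 718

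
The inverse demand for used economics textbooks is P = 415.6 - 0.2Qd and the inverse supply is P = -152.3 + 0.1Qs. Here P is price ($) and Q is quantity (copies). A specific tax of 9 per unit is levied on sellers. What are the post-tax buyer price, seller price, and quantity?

P_b = 43, P_s = 34, Q = 1863

In direct form, Qd = 2078 - 5P and Qs = 1523 + 10P.
Sellers keep P_s = P_b - 9 per unit, so supply in terms of the buyer price is Qs = 1433 + 10P_b.
Set Qd = Qs: 2078 - 5P_b = 1433 + 10P_b, so 645 = 15P_b and P_b = 43.
Then P_s = 43 - 9 = 34 and Q = 2078 - 5(43) = 1863.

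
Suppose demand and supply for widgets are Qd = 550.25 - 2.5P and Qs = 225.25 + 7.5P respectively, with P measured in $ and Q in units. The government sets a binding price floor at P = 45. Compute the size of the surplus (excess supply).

Evaluating both curves at the floor price 45 gives Qd = 437.75, Qs = 562.75.
Surplus = Qs - Qd = 562.75 - 437.75 = 125.

Surplus = 125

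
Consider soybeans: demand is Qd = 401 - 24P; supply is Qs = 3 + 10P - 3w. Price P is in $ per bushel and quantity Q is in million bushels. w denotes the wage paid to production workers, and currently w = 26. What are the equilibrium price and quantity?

P* = 14, Q* = 65

With w = 26, supply is Qs = -75 + 10P.
Equating demand and supply, 401 - 24P = -75 + 10P gives 34P = 476, so P* = 14.
Then Q* = 401 - 24(14) = 65.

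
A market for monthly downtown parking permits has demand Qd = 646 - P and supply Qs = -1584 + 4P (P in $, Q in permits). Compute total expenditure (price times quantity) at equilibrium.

Equating demand and supply, 646 - P = -1584 + 4P gives 5P = 2230, so P* = 446.
Then Q* = 646 - 446 = 200.
Total expenditure = P* × Q* = 446 × 200 = 89200.

Total expenditure = 89200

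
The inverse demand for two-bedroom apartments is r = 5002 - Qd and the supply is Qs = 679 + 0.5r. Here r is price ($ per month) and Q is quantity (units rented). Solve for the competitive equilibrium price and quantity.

r* = 2882, Q* = 2120

Solving each curve for Q: Qd = 5002 - r.
Equating demand and supply, 5002 - r = 679 + 0.5r gives 1.5r = 4323, so r* = 2882.
Substitute back: Q* = 5002 - 2882 = 2120.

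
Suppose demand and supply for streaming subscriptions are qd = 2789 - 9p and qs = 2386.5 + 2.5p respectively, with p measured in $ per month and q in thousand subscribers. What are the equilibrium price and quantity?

Set qd = qs: 2789 - 9p = 2386.5 + 2.5p, so 402.5 = 11.5p and p* = 35.
From the demand curve, q* = 2789 - 9(35) = 2474.

p* = 35, q* = 2474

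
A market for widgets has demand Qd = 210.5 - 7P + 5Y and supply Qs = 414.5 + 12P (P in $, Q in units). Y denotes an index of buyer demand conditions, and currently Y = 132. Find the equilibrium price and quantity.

P* = 24, Q* = 702.5

With Y = 132, demand is Qd = 870.5 - 7P.
The market clears where 870.5 - 7P = 414.5 + 12P. Rearranging, 19P = 456, hence P* = 24.
From the demand curve, Q* = 870.5 - 7(24) = 702.5.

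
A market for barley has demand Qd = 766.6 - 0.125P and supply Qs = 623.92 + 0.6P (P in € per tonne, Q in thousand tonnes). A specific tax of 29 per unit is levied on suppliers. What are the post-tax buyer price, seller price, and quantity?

P_b = 220.8, P_s = 191.8, Q = 739

The tax drives a wedge P_b - P_s = 29. Substituting P_s = P_b - 29 into supply: Qs = 606.52 + 0.6P_b.
Market clearing requires 766.6 - 0.125P_b = 606.52 + 0.6P_b; hence 160.08 = 0.725P_b and P_b = 220.8.
So P_s = 191.8 and the quantity traded is Q = 766.6 - 0.125(220.8) = 739.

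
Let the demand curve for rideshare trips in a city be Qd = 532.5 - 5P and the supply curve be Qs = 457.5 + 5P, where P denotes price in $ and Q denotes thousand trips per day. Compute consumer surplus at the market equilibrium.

Set Qd = Qs: 532.5 - 5P = 457.5 + 5P, so 75 = 10P and P* = 7.5.
Plugging P* into demand: Q* = 532.5 - 5(7.5) = 495.
Demand choke price (Qd = 0): P = 532.5/5 = 106.5. Consumer surplus = ½ × (106.5 - 7.5) × 495 = 24502.5.

Consumer surplus = 24502.5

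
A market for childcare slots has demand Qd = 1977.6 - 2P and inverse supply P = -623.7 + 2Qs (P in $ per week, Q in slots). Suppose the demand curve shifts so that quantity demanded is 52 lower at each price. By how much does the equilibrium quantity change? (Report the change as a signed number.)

Rewriting in direct form: Qs = 311.85 + 0.5P.
Equating demand and supply, 1977.6 - 2P = 311.85 + 0.5P gives 2.5P = 1665.75, so P* = 666.3.
Then Q* = 1977.6 - 2(666.3) = 645.
After the shift, demand is Qd = 1925.6 - 2P.
New equilibrium: 1613.75 = 2.5P, so P = 645.5 and Q = 634.6.
ΔQ = 634.6 - 645 = -10.4.

ΔQ = -10.4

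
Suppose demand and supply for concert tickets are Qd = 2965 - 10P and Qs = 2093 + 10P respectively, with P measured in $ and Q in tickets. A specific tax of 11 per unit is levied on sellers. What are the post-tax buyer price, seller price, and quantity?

P_b = 49.1, P_s = 38.1, Q = 2474

The tax drives a wedge P_b - P_s = 11. Substituting P_s = P_b - 11 into supply: Qs = 1983 + 10P_b.
Equate demand and the shifted supply: 2965 - 10P_b = 1983 + 10P_b, giving 20P_b = 982, so P_b = 49.1.
So P_s = 38.1 and the quantity traded is Q = 2965 - 10(49.1) = 2474.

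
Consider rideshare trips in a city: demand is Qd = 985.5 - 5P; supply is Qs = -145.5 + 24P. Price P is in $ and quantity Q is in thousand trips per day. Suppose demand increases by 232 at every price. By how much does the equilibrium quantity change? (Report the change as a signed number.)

Set Qd = Qs: 985.5 - 5P = -145.5 + 24P, so 1131 = 29P and P* = 39.
Then Q* = 985.5 - 5(39) = 790.5.
After the shift, demand is Qd = 1217.5 - 5P.
The new intersection has 1363 = 29P, i.e. P = 47, Q = 982.5.
ΔQ = 982.5 - 790.5 = 192.

ΔQ = 192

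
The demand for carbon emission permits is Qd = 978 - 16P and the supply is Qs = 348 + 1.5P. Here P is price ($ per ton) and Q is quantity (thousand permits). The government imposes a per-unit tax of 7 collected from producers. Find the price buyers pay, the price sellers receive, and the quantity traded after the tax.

Producers keep P_s = P_b - 7 per unit, so supply in terms of the buyer price is Qs = 337.5 + 1.5P_b.
Set Qd = Qs: 978 - 16P_b = 337.5 + 1.5P_b, so 640.5 = 17.5P_b and P_b = 36.6.
So P_s = 29.6 and the quantity traded is Q = 978 - 16(36.6) = 392.4.

P_b = 36.6, P_s = 29.6, Q = 392.4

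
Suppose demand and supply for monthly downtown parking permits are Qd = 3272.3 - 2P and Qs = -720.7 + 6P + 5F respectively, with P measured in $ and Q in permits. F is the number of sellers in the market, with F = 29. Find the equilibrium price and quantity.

P* = 481, Q* = 2310.3

With F = 29, supply is Qs = -575.7 + 6P.
At equilibrium Qd = Qs, so 3272.3 - 2P = -575.7 + 6P; collecting terms, 3848 = 8P and P* = 481.
Substitute back: Q* = 3272.3 - 2(481) = 2310.3.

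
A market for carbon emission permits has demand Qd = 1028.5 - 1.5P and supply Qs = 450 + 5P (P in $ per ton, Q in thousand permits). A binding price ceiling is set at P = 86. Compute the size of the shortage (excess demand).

Shortage = 19.5

At P = 86: Qd = 899.5 and Qs = 880.
Shortage = Qd - Qs = 899.5 - 880 = 19.5.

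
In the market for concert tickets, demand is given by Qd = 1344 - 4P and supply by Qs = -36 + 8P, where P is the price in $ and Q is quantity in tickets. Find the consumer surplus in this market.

Set Qd = Qs: 1344 - 4P = -36 + 8P, so 1380 = 12P and P* = 115.
Then Q* = 1344 - 4(115) = 884.
Demand choke price (Qd = 0): P = 1344/4 = 336. Consumer surplus = ½ × (336 - 115) × 884 = 97682.

Consumer surplus = 97682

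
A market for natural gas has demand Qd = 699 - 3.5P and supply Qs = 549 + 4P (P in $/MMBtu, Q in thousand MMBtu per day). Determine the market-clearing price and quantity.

At equilibrium Qd = Qs, so 699 - 3.5P = 549 + 4P; collecting terms, 150 = 7.5P and P* = 20.
Then Q* = 699 - 3.5(20) = 629.

P* = 20, Q* = 629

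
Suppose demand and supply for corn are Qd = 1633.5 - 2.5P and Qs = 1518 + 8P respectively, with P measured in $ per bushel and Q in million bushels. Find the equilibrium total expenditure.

Total expenditure = 17666

At equilibrium Qd = Qs, so 1633.5 - 2.5P = 1518 + 8P; collecting terms, 115.5 = 10.5P and P* = 11.
Then Q* = 1633.5 - 2.5(11) = 1606.
Total expenditure = P* × Q* = 11 × 1606 = 17666.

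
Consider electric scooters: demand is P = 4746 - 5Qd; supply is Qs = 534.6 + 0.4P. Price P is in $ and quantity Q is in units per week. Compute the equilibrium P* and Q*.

P* = 691, Q* = 811

In direct form, Qd = 949.2 - 0.2P.
Set Qd = Qs: 949.2 - 0.2P = 534.6 + 0.4P, so 414.6 = 0.6P and P* = 691.
From the demand curve, Q* = 949.2 - 0.2(691) = 811.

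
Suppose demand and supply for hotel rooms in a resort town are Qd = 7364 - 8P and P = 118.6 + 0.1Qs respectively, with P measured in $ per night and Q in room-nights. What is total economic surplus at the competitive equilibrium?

Total surplus = 1428985.8

Rewriting in direct form: Qs = -1186 + 10P.
The market clears where 7364 - 8P = -1186 + 10P. Rearranging, 18P = 8550, hence P* = 475.
Plugging P* into demand: Q* = 7364 - 8(475) = 3564.
Demand choke price = 920.5; supply choke price = 118.6. CS = ½(920.5 - 475)(3564) = 793881; PS = ½(475 - 118.6)(3564) = 635104.8. Total surplus = 1428985.8.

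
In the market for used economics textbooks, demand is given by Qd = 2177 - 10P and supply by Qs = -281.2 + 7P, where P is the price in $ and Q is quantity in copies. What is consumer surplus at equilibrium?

Consumer surplus = 26718.05

The market clears where 2177 - 10P = -281.2 + 7P. Rearranging, 17P = 2458.2, hence P* = 144.6.
From the demand curve, Q* = 2177 - 10(144.6) = 731.
Demand choke price (Qd = 0): P = 2177/10 = 217.7. Consumer surplus = ½ × (217.7 - 144.6) × 731 = 26718.05.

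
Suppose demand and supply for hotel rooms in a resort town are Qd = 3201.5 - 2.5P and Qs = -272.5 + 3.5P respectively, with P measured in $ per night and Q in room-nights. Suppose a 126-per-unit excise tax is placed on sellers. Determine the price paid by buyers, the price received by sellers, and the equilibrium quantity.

Sellers keep P_s = P_b - 126 per unit, so supply in terms of the buyer price is Qs = -713.5 + 3.5P_b.
Equate demand and the shifted supply: 3201.5 - 2.5P_b = -713.5 + 3.5P_b, giving 6P_b = 3915, so P_b = 652.5.
So P_s = 526.5 and the quantity traded is Q = 3201.5 - 2.5(652.5) = 1570.25.

P_b = 652.5, P_s = 526.5, Q = 1570.25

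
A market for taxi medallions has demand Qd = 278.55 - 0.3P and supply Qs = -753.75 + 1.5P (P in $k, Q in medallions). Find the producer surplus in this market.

The market clears where 278.55 - 0.3P = -753.75 + 1.5P. Rearranging, 1.8P = 1032.3, hence P* = 573.5.
Substitute back: Q* = 278.55 - 0.3(573.5) = 106.5.
Supply choke price (Qs = 0): P = 502.5. Producer surplus = ½ × (573.5 - 502.5) × 106.5 = 3780.75.

Producer surplus = 3780.75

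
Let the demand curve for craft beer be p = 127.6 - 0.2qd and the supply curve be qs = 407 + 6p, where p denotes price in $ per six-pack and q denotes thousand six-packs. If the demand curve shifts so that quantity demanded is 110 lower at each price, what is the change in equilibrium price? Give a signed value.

Solving each curve for q: qd = 638 - 5p.
The market clears where 638 - 5p = 407 + 6p. Rearranging, 11p = 231, hence p* = 21.
Substitute back: q* = 638 - 5(21) = 533.
After the shift, demand is qd = 528 - 5p.
Re-solving, 11p = 121 gives p = 11 and q = 473.
Δp = 11 - 21 = -10.

Δp = -10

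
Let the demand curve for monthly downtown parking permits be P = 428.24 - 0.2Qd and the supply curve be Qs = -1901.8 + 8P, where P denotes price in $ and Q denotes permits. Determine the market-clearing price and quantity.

Inverting to quantity form: Qd = 2141.2 - 5P.
At equilibrium Qd = Qs, so 2141.2 - 5P = -1901.8 + 8P; collecting terms, 4043 = 13P and P* = 311.
From the demand curve, Q* = 2141.2 - 5(311) = 586.2.

P* = 311, Q* = 586.2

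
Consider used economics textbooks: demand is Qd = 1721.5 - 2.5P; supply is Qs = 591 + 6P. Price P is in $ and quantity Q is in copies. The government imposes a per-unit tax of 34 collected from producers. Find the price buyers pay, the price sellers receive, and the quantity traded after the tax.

Producers keep P_s = P_b - 34 per unit, so supply in terms of the buyer price is Qs = 387 + 6P_b.
Equate demand and the shifted supply: 1721.5 - 2.5P_b = 387 + 6P_b, giving 8.5P_b = 1334.5, so P_b = 157.
Then P_s = 157 - 34 = 123 and Q = 1721.5 - 2.5(157) = 1329.

P_b = 157, P_s = 123, Q = 1329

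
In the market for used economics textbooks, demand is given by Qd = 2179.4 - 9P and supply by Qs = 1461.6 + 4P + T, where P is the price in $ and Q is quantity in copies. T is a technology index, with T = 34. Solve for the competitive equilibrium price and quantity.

P* = 52.6, Q* = 1706

With T = 34, supply is Qs = 1495.6 + 4P.
The market clears where 2179.4 - 9P = 1495.6 + 4P. Rearranging, 13P = 683.8, hence P* = 52.6.
Plugging P* into demand: Q* = 2179.4 - 9(52.6) = 1706.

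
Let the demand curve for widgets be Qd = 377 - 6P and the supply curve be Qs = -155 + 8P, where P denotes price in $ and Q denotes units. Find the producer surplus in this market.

The market clears where 377 - 6P = -155 + 8P. Rearranging, 14P = 532, hence P* = 38.
Substitute back: Q* = 377 - 6(38) = 149.
Supply choke price (Qs = 0): P = 19.375. Producer surplus = ½ × (38 - 19.375) × 149 = 1387.5625.

Producer surplus = 1387.5625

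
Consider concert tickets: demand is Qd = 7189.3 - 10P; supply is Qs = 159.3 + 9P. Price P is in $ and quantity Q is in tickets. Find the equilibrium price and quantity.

Set Qd = Qs: 7189.3 - 10P = 159.3 + 9P, so 7030 = 19P and P* = 370.
Then Q* = 7189.3 - 10(370) = 3489.3.

P* = 370, Q* = 3489.3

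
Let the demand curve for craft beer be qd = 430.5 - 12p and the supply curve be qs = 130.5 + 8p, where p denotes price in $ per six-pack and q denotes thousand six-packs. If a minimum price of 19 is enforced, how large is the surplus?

Surplus = 80

Evaluating both curves at the floor price 19 gives qd = 202.5, qs = 282.5.
Surplus = qs - qd = 282.5 - 202.5 = 80.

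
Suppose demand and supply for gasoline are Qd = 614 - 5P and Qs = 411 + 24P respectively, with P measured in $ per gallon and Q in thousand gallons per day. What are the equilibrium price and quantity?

P* = 7, Q* = 579

Set Qd = Qs: 614 - 5P = 411 + 24P, so 203 = 29P and P* = 7.
Then Q* = 614 - 5(7) = 579.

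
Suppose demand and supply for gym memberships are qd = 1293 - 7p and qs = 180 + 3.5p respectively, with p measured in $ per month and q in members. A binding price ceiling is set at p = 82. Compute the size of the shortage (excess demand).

With p fixed at 82, quantity demanded is 719 and quantity supplied is 467.
Shortage = qd - qs = 719 - 467 = 252.

Shortage = 252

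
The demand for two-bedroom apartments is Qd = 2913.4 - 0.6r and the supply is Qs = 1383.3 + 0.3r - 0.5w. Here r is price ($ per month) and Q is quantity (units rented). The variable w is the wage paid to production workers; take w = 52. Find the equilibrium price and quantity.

With w = 52, supply is Qs = 1357.3 + 0.3r.
The market clears where 2913.4 - 0.6r = 1357.3 + 0.3r. Rearranging, 0.9r = 1556.1, hence r* = 1729.
Plugging r* into demand: Q* = 2913.4 - 0.6(1729) = 1876.

r* = 1729, Q* = 1876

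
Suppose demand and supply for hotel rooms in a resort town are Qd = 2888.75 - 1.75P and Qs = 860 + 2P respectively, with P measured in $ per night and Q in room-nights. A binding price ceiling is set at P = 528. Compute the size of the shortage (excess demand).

Shortage = 48.75

Evaluating both curves at the ceiling price 528 gives Qd = 1964.75, Qs = 1916.
Shortage = Qd - Qs = 1964.75 - 1916 = 48.75.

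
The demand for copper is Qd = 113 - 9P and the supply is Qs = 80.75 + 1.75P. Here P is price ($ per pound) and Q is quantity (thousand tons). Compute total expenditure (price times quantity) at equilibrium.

Total expenditure = 258

At equilibrium Qd = Qs, so 113 - 9P = 80.75 + 1.75P; collecting terms, 32.25 = 10.75P and P* = 3.
From the demand curve, Q* = 113 - 9(3) = 86.
Total expenditure = P* × Q* = 3 × 86 = 258.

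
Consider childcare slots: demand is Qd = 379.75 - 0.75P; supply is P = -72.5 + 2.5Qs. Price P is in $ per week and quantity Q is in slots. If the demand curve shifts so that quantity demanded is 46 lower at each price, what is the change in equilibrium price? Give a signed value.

Inverting to quantity form: Qs = 29 + 0.4P.
The market clears where 379.75 - 0.75P = 29 + 0.4P. Rearranging, 1.15P = 350.75, hence P* = 305.
Plugging P* into demand: Q* = 379.75 - 0.75(305) = 151.
After the shift, demand is Qd = 333.75 - 0.75P.
Re-solving, 1.15P = 304.75 gives P = 265 and Q = 135.
ΔP = 265 - 305 = -40.

ΔP = -40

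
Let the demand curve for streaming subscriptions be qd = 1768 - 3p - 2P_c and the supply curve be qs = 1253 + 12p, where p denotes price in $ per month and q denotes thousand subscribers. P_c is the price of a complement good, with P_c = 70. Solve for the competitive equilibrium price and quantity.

With P_c = 70, demand is qd = 1628 - 3p.
Equating demand and supply, 1628 - 3p = 1253 + 12p gives 15p = 375, so p* = 25.
Substitute back: q* = 1628 - 3(25) = 1553.

p* = 25, q* = 1553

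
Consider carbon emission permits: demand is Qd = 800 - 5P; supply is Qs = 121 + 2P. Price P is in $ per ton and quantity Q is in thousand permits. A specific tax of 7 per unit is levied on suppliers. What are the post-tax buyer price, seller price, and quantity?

With a tax of 7 on suppliers, they supply based on the net price P_s = P_b - 7, so Qs = 107 + 2P_b.
Market clearing requires 800 - 5P_b = 107 + 2P_b; hence 693 = 7P_b and P_b = 99.
Then P_s = 99 - 7 = 92 and Q = 800 - 5(99) = 305.

P_b = 99, P_s = 92, Q = 305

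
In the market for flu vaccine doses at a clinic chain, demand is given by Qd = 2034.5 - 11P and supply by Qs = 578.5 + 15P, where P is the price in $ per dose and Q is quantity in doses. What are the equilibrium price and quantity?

P* = 56, Q* = 1418.5

At equilibrium Qd = Qs, so 2034.5 - 11P = 578.5 + 15P; collecting terms, 1456 = 26P and P* = 56.
Plugging P* into demand: Q* = 2034.5 - 11(56) = 1418.5.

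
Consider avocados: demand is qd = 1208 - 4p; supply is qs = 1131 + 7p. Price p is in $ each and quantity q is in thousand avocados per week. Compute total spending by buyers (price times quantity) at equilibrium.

Equating demand and supply, 1208 - 4p = 1131 + 7p gives 11p = 77, so p* = 7.
From the demand curve, q* = 1208 - 4(7) = 1180.
Total spending by buyers = p* × q* = 7 × 1180 = 8260.

Total spending by buyers = 8260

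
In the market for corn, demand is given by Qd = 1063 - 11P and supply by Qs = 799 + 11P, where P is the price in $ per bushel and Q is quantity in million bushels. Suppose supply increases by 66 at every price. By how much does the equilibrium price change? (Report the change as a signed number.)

ΔP = -3

The market clears where 1063 - 11P = 799 + 11P. Rearranging, 22P = 264, hence P* = 12.
Then Q* = 1063 - 11(12) = 931.
After the shift, supply is Qs = 865 + 11P.
The new intersection has 198 = 22P, i.e. P = 9, Q = 964.
ΔP = 9 - 12 = -3.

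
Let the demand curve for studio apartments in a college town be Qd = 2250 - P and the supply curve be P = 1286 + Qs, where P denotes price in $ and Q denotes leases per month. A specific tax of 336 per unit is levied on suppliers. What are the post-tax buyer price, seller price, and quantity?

In direct form, Qs = -1286 + P.
The tax drives a wedge P_b - P_s = 336. Substituting P_s = P_b - 336 into supply: Qs = -1622 + P_b.
Equate demand and the shifted supply: 2250 - P_b = -1622 + P_b, giving 2P_b = 3872, so P_b = 1936.
So P_s = 1600 and the quantity traded is Q = 2250 - 1936 = 314.

P_b = 1936, P_s = 1600, Q = 314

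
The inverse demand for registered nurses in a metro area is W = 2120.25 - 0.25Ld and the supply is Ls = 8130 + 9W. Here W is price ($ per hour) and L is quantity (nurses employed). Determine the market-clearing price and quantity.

W* = 27, L* = 8373

Solving each curve for L: Ld = 8481 - 4W.
Set Ld = Ls: 8481 - 4W = 8130 + 9W, so 351 = 13W and W* = 27.
Substitute back: L* = 8481 - 4(27) = 8373.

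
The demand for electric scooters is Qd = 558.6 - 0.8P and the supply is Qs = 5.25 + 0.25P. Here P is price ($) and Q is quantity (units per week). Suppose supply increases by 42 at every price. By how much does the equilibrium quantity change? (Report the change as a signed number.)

ΔQ = 32

Set Qd = Qs: 558.6 - 0.8P = 5.25 + 0.25P, so 553.35 = 1.05P and P* = 527.
Then Q* = 558.6 - 0.8(527) = 137.
After the shift, supply is Qs = 47.25 + 0.25P.
Re-solving, 1.05P = 511.35 gives P = 487 and Q = 169.
ΔQ = 169 - 137 = 32.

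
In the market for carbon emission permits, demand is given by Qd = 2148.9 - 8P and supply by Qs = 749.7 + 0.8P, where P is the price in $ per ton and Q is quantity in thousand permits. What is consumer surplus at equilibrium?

Consumer surplus = 48059.600625

The market clears where 2148.9 - 8P = 749.7 + 0.8P. Rearranging, 8.8P = 1399.2, hence P* = 159.
Substitute back: Q* = 2148.9 - 8(159) = 876.9.
Demand choke price (Qd = 0): P = 2148.9/8 = 268.6125. Consumer surplus = ½ × (268.6125 - 159) × 876.9 = 48059.600625.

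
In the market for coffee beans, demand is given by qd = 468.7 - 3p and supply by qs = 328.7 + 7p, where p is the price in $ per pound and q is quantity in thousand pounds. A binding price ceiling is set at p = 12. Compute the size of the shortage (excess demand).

With p fixed at 12, quantity demanded is 432.7 and quantity supplied is 412.7.
Shortage = qd - qs = 432.7 - 412.7 = 20.

Shortage = 20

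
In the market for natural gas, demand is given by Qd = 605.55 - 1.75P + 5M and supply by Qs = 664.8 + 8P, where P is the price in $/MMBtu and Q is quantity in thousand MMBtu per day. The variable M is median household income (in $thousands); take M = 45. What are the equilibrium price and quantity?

With M = 45, demand is Qd = 830.55 - 1.75P.
The market clears where 830.55 - 1.75P = 664.8 + 8P. Rearranging, 9.75P = 165.75, hence P* = 17.
Substitute back: Q* = 830.55 - 1.75(17) = 800.8.

P* = 17, Q* = 800.8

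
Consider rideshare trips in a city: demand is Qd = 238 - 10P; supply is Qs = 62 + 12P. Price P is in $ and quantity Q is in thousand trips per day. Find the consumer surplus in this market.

Consumer surplus = 1248.2

At equilibrium Qd = Qs, so 238 - 10P = 62 + 12P; collecting terms, 176 = 22P and P* = 8.
Plugging P* into demand: Q* = 238 - 10(8) = 158.
Demand choke price (Qd = 0): P = 238/10 = 23.8. Consumer surplus = ½ × (23.8 - 8) × 158 = 1248.2.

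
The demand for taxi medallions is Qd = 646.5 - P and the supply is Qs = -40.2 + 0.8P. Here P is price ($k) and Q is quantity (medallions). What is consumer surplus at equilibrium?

Equating demand and supply, 646.5 - P = -40.2 + 0.8P gives 1.8P = 686.7, so P* = 381.5.
Substitute back: Q* = 646.5 - 381.5 = 265.
Demand choke price (Qd = 0): P = 646.5. Consumer surplus = ½ × (646.5 - 381.5) × 265 = 35112.5.

Consumer surplus = 35112.5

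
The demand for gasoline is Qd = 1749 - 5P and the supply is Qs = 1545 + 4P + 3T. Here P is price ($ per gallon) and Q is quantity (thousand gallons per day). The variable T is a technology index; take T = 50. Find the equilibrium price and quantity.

P* = 6, Q* = 1719

With T = 50, supply is Qs = 1695 + 4P.
The market clears where 1749 - 5P = 1695 + 4P. Rearranging, 9P = 54, hence P* = 6.
Plugging P* into demand: Q* = 1749 - 5(6) = 1719.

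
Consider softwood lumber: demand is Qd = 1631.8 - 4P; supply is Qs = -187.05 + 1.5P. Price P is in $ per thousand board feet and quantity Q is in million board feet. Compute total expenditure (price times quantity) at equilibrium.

At equilibrium Qd = Qs, so 1631.8 - 4P = -187.05 + 1.5P; collecting terms, 1818.85 = 5.5P and P* = 330.7.
From the demand curve, Q* = 1631.8 - 4(330.7) = 309.
Total expenditure = P* × Q* = 330.7 × 309 = 102186.3.

Total expenditure = 102186.3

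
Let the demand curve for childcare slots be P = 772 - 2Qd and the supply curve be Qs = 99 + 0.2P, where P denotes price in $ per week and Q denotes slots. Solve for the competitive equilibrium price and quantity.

P* = 410, Q* = 181

Inverting to quantity form: Qd = 386 - 0.5P.
The market clears where 386 - 0.5P = 99 + 0.2P. Rearranging, 0.7P = 287, hence P* = 410.
Plugging P* into demand: Q* = 386 - 0.5(410) = 181.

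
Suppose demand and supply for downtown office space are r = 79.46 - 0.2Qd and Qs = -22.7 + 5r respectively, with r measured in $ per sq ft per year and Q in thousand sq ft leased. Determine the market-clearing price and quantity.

r* = 42, Q* = 187.3

Inverting to quantity form: Qd = 397.3 - 5r.
The market clears where 397.3 - 5r = -22.7 + 5r. Rearranging, 10r = 420, hence r* = 42.
Plugging r* into demand: Q* = 397.3 - 5(42) = 187.3.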